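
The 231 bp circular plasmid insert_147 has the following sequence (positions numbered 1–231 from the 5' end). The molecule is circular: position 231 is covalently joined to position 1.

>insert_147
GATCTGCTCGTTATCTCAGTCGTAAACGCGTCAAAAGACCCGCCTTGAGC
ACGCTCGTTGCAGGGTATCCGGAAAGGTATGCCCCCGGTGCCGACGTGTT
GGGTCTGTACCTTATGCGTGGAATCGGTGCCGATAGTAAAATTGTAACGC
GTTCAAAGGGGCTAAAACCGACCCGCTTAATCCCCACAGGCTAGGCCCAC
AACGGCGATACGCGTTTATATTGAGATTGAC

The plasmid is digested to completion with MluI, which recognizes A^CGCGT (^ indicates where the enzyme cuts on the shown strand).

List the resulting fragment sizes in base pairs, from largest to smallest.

121, 63, 47 bp

MluI sites (ACGCGT) start at positions 26, 147, 210.
MluI cuts after the first base of each site, so after positions 26, 147, 210.
Circular molecule, 3 cuts → 3 fragments:
  27–147 → 121 bp
  148–210 → 63 bp
  211–231 then 1–26 → 21 + 26 = 47 bp
Sorted largest to smallest: 121, 63, 47 bp.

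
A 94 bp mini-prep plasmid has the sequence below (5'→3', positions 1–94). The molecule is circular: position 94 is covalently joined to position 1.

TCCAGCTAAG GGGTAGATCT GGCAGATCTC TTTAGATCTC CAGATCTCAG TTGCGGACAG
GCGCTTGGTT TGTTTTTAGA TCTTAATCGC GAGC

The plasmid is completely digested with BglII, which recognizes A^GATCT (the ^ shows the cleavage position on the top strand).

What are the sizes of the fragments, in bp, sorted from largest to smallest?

36, 31, 10, 9, 8 bp

BglII sites (AGATCT) start at positions 15, 24, 34, 42, 78.
BglII cuts after the first base of each site, so after positions 15, 24, 34, 42, 78.
Circular molecule, 5 cuts → 5 fragments:
  16–24 → 9 bp
  25–34 → 10 bp
  35–42 → 8 bp
  43–78 → 36 bp
  79–94 then 1–15 → 16 + 15 = 31 bp
Sorted largest to smallest: 36, 31, 10, 9, 8 bp.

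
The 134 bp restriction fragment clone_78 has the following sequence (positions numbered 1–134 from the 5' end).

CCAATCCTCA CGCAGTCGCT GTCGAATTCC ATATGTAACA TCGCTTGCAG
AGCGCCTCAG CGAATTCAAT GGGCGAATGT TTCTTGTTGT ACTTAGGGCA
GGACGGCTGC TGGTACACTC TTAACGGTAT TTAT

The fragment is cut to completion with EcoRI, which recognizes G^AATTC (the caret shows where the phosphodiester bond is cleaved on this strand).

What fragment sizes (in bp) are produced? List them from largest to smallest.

EcoRI sites (GAATTC) start at positions 24, 62.
EcoRI cuts after the first base of each site, so after positions 24, 62.
Linear molecule, 2 cuts → 3 fragments:
  1–24 → 24 bp
  25–62 → 38 bp
  63–134 → 72 bp
Sorted largest to smallest: 72, 38, 24 bp.

72, 38, 24 bp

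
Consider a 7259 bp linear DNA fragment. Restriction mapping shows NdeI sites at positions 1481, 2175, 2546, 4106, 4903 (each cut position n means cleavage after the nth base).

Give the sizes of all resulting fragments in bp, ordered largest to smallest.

2356, 1560, 1481, 797, 694, 371 bp

Linear molecule, 5 cuts → 6 fragments:
  1481 − 0 = 1481 bp
  2175 − 1481 = 694 bp
  2546 − 2175 = 371 bp
  4106 − 2546 = 1560 bp
  4903 − 4106 = 797 bp
  7259 − 4903 = 2356 bp
Sorted largest to smallest: 2356, 1560, 1481, 797, 694, 371 bp.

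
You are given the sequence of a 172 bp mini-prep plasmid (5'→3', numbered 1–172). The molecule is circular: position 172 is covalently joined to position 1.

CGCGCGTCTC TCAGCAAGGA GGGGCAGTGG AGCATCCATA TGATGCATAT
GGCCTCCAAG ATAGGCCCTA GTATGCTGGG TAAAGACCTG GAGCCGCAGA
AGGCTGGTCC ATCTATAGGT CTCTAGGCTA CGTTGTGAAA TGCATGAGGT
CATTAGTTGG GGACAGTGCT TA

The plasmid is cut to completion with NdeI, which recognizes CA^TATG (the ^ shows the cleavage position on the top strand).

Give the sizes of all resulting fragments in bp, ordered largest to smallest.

NdeI sites (CATATG) start at positions 37, 46.
NdeI cuts after base 2 of each site, so after positions 38, 47.
Circular molecule, 2 cuts → 2 fragments:
  39–47 → 9 bp
  48–172 then 1–38 → 125 + 38 = 163 bp
Sorted largest to smallest: 163, 9 bp.

163, 9 bp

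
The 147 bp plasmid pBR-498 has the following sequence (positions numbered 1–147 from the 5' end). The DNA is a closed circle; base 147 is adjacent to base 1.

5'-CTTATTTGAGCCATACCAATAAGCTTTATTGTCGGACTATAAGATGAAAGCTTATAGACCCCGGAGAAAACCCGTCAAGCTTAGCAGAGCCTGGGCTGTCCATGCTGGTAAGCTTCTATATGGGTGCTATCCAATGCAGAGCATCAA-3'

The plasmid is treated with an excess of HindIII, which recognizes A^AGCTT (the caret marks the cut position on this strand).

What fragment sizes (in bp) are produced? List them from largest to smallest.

HindIII sites (AAGCTT) start at positions 21, 48, 77, 110.
HindIII cuts after the first base of each site, so after positions 21, 48, 77, 110.
Circular molecule, 4 cuts → 4 fragments:
  22–48 → 27 bp
  49–77 → 29 bp
  78–110 → 33 bp
  111–147 then 1–21 → 37 + 21 = 58 bp
Sorted largest to smallest: 58, 33, 29, 27 bp.

58, 33, 29, 27 bp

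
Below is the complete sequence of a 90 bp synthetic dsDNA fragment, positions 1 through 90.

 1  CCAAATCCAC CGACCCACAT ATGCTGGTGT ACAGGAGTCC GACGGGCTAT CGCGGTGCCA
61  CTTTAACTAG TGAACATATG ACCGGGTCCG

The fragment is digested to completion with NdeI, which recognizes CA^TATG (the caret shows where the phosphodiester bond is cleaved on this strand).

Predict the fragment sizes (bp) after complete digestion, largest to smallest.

NdeI sites (CATATG) start at positions 18, 75.
NdeI cuts after base 2 of each site, so after positions 19, 76.
Linear molecule, 2 cuts → 3 fragments:
  1–19 → 19 bp
  20–76 → 57 bp
  77–90 → 14 bp
Sorted largest to smallest: 57, 19, 14 bp.

57, 19, 14 bp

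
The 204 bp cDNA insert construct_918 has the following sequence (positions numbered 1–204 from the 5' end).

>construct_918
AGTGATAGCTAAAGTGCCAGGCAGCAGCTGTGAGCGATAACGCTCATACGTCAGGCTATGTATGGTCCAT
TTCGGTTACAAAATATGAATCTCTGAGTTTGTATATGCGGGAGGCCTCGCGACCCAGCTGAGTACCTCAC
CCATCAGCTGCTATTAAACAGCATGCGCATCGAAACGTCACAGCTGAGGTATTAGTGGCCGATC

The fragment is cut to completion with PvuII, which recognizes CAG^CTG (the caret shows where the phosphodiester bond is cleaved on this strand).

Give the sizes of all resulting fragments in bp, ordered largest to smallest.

PvuII sites (CAGCTG) start at positions 25, 125, 145, 181.
PvuII cuts after base 3 of each site, so after positions 27, 127, 147, 183.
Linear molecule, 4 cuts → 5 fragments:
  1–27 → 27 bp
  28–127 → 100 bp
  128–147 → 20 bp
  148–183 → 36 bp
  184–204 → 21 bp
Sorted largest to smallest: 100, 36, 27, 21, 20 bp.

100, 36, 27, 21, 20 bp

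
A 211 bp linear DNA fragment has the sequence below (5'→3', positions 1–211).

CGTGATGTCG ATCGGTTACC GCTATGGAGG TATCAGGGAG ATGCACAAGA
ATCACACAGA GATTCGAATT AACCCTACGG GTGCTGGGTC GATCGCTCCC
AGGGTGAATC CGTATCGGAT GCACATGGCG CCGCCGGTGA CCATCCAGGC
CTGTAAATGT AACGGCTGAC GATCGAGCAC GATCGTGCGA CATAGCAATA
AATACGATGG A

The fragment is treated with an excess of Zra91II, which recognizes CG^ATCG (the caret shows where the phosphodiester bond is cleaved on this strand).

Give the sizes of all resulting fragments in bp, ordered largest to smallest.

81, 80, 30, 10, 10 bp

Zra91II sites (CGATCG) start at positions 9, 90, 170, 180.
Zra91II cuts after base 2 of each site, so after positions 10, 91, 171, 181.
Linear molecule, 4 cuts → 5 fragments:
  1–10 → 10 bp
  11–91 → 81 bp
  92–171 → 80 bp
  172–181 → 10 bp
  182–211 → 30 bp
Sorted largest to smallest: 81, 80, 30, 10, 10 bp.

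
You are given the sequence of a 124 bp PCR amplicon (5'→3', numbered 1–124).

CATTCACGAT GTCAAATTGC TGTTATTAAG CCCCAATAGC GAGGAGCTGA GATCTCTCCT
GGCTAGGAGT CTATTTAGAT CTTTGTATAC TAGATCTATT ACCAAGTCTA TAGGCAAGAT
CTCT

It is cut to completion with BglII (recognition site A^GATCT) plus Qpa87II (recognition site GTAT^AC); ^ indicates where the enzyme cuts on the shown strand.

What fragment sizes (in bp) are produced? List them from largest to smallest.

BglII sites (AGATCT) start at positions 50, 77, 92, 117.
BglII cuts after the first base of each site, so after positions 50, 77, 92, 117.
The Qpa87II site (GTATAC) starts at position 85.
Qpa87II cuts after base 4 of each site, so after position 88.
Combined cut positions: 50, 77, 88, 92, 117.
Linear molecule, 5 cuts → 6 fragments:
  1–50 → 50 bp
  51–77 → 27 bp
  78–88 → 11 bp
  89–92 → 4 bp
  93–117 → 25 bp
  118–124 → 7 bp
Sorted largest to smallest: 50, 27, 25, 11, 7, 4 bp.

50, 27, 25, 11, 7, 4 bp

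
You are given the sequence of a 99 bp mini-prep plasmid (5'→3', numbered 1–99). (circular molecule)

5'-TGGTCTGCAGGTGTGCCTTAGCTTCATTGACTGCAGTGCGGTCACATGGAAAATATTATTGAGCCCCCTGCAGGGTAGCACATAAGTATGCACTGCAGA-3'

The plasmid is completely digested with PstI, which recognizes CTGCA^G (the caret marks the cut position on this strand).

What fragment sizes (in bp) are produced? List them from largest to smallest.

37, 26, 25, 11 bp

PstI sites (CTGCAG) start at positions 5, 31, 68, 93.
PstI cuts after base 5 of each site (before the last base), so after positions 9, 35, 72, 97.
Circular molecule, 4 cuts → 4 fragments:
  10–35 → 26 bp
  36–72 → 37 bp
  73–97 → 25 bp
  98–99 then 1–9 → 2 + 9 = 11 bp
Sorted largest to smallest: 37, 26, 25, 11 bp.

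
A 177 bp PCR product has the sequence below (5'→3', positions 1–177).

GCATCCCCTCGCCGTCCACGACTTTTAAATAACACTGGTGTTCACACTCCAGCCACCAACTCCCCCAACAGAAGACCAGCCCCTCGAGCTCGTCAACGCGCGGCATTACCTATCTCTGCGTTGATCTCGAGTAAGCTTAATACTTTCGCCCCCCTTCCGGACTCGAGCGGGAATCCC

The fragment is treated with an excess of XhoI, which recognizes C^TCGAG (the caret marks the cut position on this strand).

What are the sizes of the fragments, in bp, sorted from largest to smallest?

83, 43, 36, 15 bp

XhoI sites (CTCGAG) start at positions 83, 126, 162.
XhoI cuts after the first base of each site, so after positions 83, 126, 162.
Linear molecule, 3 cuts → 4 fragments:
  1–83 → 83 bp
  84–126 → 43 bp
  127–162 → 36 bp
  163–177 → 15 bp
Sorted largest to smallest: 83, 43, 36, 15 bp.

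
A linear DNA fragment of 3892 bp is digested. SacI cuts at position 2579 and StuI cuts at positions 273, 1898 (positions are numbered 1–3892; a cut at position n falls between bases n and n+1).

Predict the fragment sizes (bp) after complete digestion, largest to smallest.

Combined cut positions (sorted): 273, 1898, 2579.
Linear molecule, 3 cuts → 4 fragments:
  273 − 0 = 273 bp
  1898 − 273 = 1625 bp
  2579 − 1898 = 681 bp
  3892 − 2579 = 1313 bp
Sorted largest to smallest: 1625, 1313, 681, 273 bp.

1625, 1313, 681, 273 bp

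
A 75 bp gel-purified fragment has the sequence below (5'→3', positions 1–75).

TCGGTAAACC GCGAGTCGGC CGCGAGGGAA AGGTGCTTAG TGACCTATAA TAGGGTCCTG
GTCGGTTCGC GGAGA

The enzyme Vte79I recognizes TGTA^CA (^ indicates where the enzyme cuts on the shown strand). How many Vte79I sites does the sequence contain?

0

No occurrence of TGTACA is present in the sequence.
Vte79I does not cut: 0 sites.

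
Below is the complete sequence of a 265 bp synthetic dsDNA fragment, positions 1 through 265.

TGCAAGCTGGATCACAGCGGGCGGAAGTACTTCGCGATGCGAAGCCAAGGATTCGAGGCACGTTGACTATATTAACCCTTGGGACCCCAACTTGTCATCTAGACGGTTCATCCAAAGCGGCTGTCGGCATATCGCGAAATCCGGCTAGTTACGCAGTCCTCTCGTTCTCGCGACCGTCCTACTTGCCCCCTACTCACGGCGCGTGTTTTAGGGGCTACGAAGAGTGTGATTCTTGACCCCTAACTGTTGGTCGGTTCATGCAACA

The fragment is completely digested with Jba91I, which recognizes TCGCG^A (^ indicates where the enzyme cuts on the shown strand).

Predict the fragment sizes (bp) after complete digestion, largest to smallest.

100, 93, 36, 36 bp

Jba91I sites (TCGCGA) start at positions 32, 132, 168.
Jba91I cuts after base 5 of each site (before the last base), so after positions 36, 136, 172.
Linear molecule, 3 cuts → 4 fragments:
  1–36 → 36 bp
  37–136 → 100 bp
  137–172 → 36 bp
  173–265 → 93 bp
Sorted largest to smallest: 100, 93, 36, 36 bp.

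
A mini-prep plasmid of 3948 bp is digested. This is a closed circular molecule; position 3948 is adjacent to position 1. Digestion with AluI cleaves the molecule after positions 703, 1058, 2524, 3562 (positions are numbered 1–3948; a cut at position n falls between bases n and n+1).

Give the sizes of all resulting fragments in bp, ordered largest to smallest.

Circular molecule, 4 cuts → 4 fragments:
  1058 − 703 = 355 bp
  2524 − 1058 = 1466 bp
  3562 − 2524 = 1038 bp
  wrap: 3948 − 3562 + 703 = 1089 bp
Sorted largest to smallest: 1466, 1089, 1038, 355 bp.

1466, 1089, 1038, 355 bp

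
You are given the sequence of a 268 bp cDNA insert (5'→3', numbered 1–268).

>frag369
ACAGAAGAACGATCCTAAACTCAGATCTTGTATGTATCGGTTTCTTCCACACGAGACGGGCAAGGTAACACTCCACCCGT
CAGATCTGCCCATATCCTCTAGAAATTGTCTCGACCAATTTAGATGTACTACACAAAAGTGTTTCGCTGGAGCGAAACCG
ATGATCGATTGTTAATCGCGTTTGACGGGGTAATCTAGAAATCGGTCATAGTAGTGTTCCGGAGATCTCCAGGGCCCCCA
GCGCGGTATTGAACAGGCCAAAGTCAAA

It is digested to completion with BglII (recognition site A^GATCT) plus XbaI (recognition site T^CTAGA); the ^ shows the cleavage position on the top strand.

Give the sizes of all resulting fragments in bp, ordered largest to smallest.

96, 59, 45, 29, 23, 16 bp

BglII sites (AGATCT) start at positions 23, 82, 223.
BglII cuts after the first base of each site, so after positions 23, 82, 223.
XbaI sites (TCTAGA) start at positions 98, 194.
XbaI cuts after the first base of each site, so after positions 98, 194.
Combined cut positions: 23, 82, 98, 194, 223.
Linear molecule, 5 cuts → 6 fragments:
  1–23 → 23 bp
  24–82 → 59 bp
  83–98 → 16 bp
  99–194 → 96 bp
  195–223 → 29 bp
  224–268 → 45 bp
Sorted largest to smallest: 96, 59, 45, 29, 23, 16 bp.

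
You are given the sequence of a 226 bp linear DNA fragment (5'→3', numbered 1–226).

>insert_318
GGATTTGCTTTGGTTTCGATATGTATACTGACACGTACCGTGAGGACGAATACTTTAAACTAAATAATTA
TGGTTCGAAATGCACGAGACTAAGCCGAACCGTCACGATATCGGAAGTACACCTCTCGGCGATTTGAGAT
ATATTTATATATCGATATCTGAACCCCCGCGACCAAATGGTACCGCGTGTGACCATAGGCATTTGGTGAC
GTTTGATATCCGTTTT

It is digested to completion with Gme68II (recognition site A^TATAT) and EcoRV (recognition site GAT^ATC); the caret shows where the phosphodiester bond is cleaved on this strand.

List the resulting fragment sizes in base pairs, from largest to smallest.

Gme68II sites (ATATAT) start at positions 139, 147.
Gme68II cuts after the first base of each site, so after positions 139, 147.
EcoRV sites (GATATC) start at positions 107, 154, 215.
EcoRV cuts after base 3 of each site, so after positions 109, 156, 217.
Combined cut positions: 109, 139, 147, 156, 217.
Linear molecule, 5 cuts → 6 fragments:
  1–109 → 109 bp
  110–139 → 30 bp
  140–147 → 8 bp
  148–156 → 9 bp
  157–217 → 61 bp
  218–226 → 9 bp
Sorted largest to smallest: 109, 61, 30, 9, 9, 8 bp.

109, 61, 30, 9, 9, 8 bp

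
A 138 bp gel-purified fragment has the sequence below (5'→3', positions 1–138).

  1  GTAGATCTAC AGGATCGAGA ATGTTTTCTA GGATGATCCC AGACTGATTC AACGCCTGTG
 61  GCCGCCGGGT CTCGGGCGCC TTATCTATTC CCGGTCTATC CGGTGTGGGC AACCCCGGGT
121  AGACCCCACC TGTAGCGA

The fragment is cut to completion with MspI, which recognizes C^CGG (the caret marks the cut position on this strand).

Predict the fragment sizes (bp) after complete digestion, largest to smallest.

65, 26, 23, 15, 9 bp

MspI sites (CCGG) start at positions 65, 91, 100, 115.
MspI cuts after the first base of each site, so after positions 65, 91, 100, 115.
Linear molecule, 4 cuts → 5 fragments:
  1–65 → 65 bp
  66–91 → 26 bp
  92–100 → 9 bp
  101–115 → 15 bp
  116–138 → 23 bp
Sorted largest to smallest: 65, 26, 23, 15, 9 bp.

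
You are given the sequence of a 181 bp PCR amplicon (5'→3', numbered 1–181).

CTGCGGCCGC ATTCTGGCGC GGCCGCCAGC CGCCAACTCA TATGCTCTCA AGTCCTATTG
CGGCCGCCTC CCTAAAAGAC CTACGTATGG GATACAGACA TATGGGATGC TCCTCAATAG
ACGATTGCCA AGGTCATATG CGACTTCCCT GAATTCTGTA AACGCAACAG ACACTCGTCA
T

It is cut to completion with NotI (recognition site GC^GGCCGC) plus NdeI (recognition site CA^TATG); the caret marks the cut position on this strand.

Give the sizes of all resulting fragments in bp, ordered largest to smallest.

NotI sites (GCGGCCGC) start at positions 3, 19, 60.
NotI cuts after base 2 of each site, so after positions 4, 20, 61.
NdeI sites (CATATG) start at positions 39, 99, 135.
NdeI cuts after base 2 of each site, so after positions 40, 100, 136.
Combined cut positions: 4, 20, 40, 61, 100, 136.
Linear molecule, 6 cuts → 7 fragments:
  1–4 → 4 bp
  5–20 → 16 bp
  21–40 → 20 bp
  41–61 → 21 bp
  62–100 → 39 bp
  101–136 → 36 bp
  137–181 → 45 bp
Sorted largest to smallest: 45, 39, 36, 21, 20, 16, 4 bp.

45, 39, 36, 21, 20, 16, 4 bp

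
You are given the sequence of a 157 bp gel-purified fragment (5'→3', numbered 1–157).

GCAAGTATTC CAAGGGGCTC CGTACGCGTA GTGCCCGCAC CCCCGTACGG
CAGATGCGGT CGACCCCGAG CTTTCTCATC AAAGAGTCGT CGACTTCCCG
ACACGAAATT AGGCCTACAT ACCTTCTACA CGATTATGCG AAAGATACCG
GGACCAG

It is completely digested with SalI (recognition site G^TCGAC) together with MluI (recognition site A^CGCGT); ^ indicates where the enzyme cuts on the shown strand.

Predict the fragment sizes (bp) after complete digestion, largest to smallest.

68, 35, 30, 24 bp

SalI sites (GTCGAC) start at positions 59, 89.
SalI cuts after the first base of each site, so after positions 59, 89.
The MluI site (ACGCGT) starts at position 24.
MluI cuts after the first base of each site, so after position 24.
Combined cut positions: 24, 59, 89.
Linear molecule, 3 cuts → 4 fragments:
  1–24 → 24 bp
  25–59 → 35 bp
  60–89 → 30 bp
  90–157 → 68 bp
Sorted largest to smallest: 68, 35, 30, 24 bp.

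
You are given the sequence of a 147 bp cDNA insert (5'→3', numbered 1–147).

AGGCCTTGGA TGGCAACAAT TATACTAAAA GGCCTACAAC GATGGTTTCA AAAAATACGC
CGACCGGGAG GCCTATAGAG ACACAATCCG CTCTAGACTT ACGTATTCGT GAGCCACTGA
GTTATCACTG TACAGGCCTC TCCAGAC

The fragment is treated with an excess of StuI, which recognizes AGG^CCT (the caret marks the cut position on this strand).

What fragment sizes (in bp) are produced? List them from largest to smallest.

StuI sites (AGGCCT) start at positions 1, 30, 69, 134.
StuI cuts after base 3 of each site, so after positions 3, 32, 71, 136.
Linear molecule, 4 cuts → 5 fragments:
  1–3 → 3 bp
  4–32 → 29 bp
  33–71 → 39 bp
  72–136 → 65 bp
  137–147 → 11 bp
Sorted largest to smallest: 65, 39, 29, 11, 3 bp.

65, 39, 29, 11, 3 bp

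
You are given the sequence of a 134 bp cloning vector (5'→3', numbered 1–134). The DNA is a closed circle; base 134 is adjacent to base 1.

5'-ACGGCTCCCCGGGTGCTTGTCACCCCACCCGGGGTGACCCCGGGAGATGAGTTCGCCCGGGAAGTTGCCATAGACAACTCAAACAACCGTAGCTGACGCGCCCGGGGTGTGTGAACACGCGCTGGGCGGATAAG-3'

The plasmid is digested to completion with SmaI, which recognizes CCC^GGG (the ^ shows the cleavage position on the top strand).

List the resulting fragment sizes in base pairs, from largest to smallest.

45, 41, 20, 17, 11 bp

SmaI sites (CCCGGG) start at positions 8, 28, 39, 56, 101.
SmaI cuts after base 3 of each site, so after positions 10, 30, 41, 58, 103.
Circular molecule, 5 cuts → 5 fragments:
  11–30 → 20 bp
  31–41 → 11 bp
  42–58 → 17 bp
  59–103 → 45 bp
  104–134 then 1–10 → 31 + 10 = 41 bp
Sorted largest to smallest: 45, 41, 20, 17, 11 bp.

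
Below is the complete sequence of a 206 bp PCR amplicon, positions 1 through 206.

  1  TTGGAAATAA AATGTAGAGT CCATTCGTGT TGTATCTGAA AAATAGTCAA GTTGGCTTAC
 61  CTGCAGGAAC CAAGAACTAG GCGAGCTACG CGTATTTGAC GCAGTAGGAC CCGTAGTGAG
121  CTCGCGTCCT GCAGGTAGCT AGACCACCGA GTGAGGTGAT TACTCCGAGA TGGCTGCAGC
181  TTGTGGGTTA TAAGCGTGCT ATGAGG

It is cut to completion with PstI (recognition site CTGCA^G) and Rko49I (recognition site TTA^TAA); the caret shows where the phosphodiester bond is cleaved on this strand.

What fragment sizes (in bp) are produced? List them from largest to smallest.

68, 65, 45, 16, 12 bp

PstI sites (CTGCAG) start at positions 61, 129, 174.
PstI cuts after base 5 of each site (before the last base), so after positions 65, 133, 178.
The Rko49I site (TTATAA) starts at position 188.
Rko49I cuts after base 3 of each site, so after position 190.
Combined cut positions: 65, 133, 178, 190.
Linear molecule, 4 cuts → 5 fragments:
  1–65 → 65 bp
  66–133 → 68 bp
  134–178 → 45 bp
  179–190 → 12 bp
  191–206 → 16 bp
Sorted largest to smallest: 68, 65, 45, 16, 12 bp.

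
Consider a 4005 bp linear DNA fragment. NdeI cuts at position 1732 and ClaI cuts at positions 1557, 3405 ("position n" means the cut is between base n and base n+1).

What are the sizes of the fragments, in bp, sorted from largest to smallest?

Combined cut positions (sorted): 1557, 1732, 3405.
Linear molecule, 3 cuts → 4 fragments:
  1557 − 0 = 1557 bp
  1732 − 1557 = 175 bp
  3405 − 1732 = 1673 bp
  4005 − 3405 = 600 bp
Sorted largest to smallest: 1673, 1557, 600, 175 bp.

1673, 1557, 600, 175 bp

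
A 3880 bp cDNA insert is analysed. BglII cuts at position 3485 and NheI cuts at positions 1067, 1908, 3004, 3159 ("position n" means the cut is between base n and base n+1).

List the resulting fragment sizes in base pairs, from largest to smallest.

Combined cut positions (sorted): 1067, 1908, 3004, 3159, 3485.
Linear molecule, 5 cuts → 6 fragments:
  1067 − 0 = 1067 bp
  1908 − 1067 = 841 bp
  3004 − 1908 = 1096 bp
  3159 − 3004 = 155 bp
  3485 − 3159 = 326 bp
  3880 − 3485 = 395 bp
Sorted largest to smallest: 1096, 1067, 841, 395, 326, 155 bp.

1096, 1067, 841, 395, 326, 155 bp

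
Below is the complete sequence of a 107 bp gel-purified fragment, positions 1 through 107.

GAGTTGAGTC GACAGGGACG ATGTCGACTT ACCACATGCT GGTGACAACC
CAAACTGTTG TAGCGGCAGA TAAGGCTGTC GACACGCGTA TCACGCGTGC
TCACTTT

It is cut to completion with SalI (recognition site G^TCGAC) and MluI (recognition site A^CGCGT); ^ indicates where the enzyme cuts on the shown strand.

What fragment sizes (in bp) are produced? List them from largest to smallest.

SalI sites (GTCGAC) start at positions 8, 23, 78.
SalI cuts after the first base of each site, so after positions 8, 23, 78.
MluI sites (ACGCGT) start at positions 84, 93.
MluI cuts after the first base of each site, so after positions 84, 93.
Combined cut positions: 8, 23, 78, 84, 93.
Linear molecule, 5 cuts → 6 fragments:
  1–8 → 8 bp
  9–23 → 15 bp
  24–78 → 55 bp
  79–84 → 6 bp
  85–93 → 9 bp
  94–107 → 14 bp
Sorted largest to smallest: 55, 15, 14, 9, 8, 6 bp.

55, 15, 14, 9, 8, 6 bp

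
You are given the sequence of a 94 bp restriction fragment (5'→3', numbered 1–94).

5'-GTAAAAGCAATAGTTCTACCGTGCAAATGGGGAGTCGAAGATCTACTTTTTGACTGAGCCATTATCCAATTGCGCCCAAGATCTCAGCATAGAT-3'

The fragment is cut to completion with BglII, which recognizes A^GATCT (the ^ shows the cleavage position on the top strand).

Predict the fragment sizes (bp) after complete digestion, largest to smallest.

BglII sites (AGATCT) start at positions 39, 79.
BglII cuts after the first base of each site, so after positions 39, 79.
Linear molecule, 2 cuts → 3 fragments:
  1–39 → 39 bp
  40–79 → 40 bp
  80–94 → 15 bp
Sorted largest to smallest: 40, 39, 15 bp.

40, 39, 15 bp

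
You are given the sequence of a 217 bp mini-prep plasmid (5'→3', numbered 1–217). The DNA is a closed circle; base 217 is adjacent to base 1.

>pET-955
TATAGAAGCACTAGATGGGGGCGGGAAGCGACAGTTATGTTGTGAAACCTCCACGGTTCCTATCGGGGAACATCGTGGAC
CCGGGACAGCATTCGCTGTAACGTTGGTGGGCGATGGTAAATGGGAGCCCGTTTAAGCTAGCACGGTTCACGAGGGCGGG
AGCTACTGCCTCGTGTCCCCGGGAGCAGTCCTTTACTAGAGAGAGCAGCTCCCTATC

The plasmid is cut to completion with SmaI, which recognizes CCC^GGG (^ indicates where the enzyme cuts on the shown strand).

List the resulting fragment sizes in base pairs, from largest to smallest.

119, 98 bp

SmaI sites (CCCGGG) start at positions 80, 178.
SmaI cuts after base 3 of each site, so after positions 82, 180.
Circular molecule, 2 cuts → 2 fragments:
  83–180 → 98 bp
  181–217 then 1–82 → 37 + 82 = 119 bp
Sorted largest to smallest: 119, 98 bp.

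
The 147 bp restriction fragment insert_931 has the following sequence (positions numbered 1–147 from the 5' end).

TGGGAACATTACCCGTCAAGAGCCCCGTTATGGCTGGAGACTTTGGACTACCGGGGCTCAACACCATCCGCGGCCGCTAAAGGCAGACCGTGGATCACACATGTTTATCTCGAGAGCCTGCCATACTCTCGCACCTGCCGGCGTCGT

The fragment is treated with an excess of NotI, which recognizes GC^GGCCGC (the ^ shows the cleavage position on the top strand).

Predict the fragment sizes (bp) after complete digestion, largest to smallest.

76, 71 bp

The NotI site (GCGGCCGC) starts at position 70.
NotI cuts after base 2 of each site, so after position 71.
Linear molecule, 1 cut → 2 fragments:
  1–71 → 71 bp
  72–147 → 76 bp
Sorted largest to smallest: 76, 71 bp.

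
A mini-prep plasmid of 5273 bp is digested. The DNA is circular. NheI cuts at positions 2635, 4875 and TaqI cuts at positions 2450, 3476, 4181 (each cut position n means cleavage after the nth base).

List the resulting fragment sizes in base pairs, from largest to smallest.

Combined cut positions (sorted): 2450, 2635, 3476, 4181, 4875.
Circular molecule, 5 cuts → 5 fragments:
  2635 − 2450 = 185 bp
  3476 − 2635 = 841 bp
  4181 − 3476 = 705 bp
  4875 − 4181 = 694 bp
  wrap: 5273 − 4875 + 2450 = 2848 bp
Sorted largest to smallest: 2848, 841, 705, 694, 185 bp.

2848, 841, 705, 694, 185 bp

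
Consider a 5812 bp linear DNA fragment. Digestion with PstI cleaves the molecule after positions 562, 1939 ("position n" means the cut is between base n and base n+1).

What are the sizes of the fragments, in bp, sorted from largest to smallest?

Linear molecule, 2 cuts → 3 fragments:
  562 − 0 = 562 bp
  1939 − 562 = 1377 bp
  5812 − 1939 = 3873 bp
Sorted largest to smallest: 3873, 1377, 562 bp.

3873, 1377, 562 bp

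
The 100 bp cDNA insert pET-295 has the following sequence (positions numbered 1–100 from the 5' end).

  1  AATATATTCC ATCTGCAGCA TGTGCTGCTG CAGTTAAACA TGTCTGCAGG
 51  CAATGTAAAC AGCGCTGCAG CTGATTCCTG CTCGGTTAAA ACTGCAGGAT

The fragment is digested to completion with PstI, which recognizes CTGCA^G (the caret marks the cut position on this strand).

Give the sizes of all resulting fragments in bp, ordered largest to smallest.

27, 21, 17, 16, 15, 4 bp

PstI sites (CTGCAG) start at positions 13, 28, 44, 65, 92.
PstI cuts after base 5 of each site (before the last base), so after positions 17, 32, 48, 69, 96.
Linear molecule, 5 cuts → 6 fragments:
  1–17 → 17 bp
  18–32 → 15 bp
  33–48 → 16 bp
  49–69 → 21 bp
  70–96 → 27 bp
  97–100 → 4 bp
Sorted largest to smallest: 27, 21, 17, 16, 15, 4 bp.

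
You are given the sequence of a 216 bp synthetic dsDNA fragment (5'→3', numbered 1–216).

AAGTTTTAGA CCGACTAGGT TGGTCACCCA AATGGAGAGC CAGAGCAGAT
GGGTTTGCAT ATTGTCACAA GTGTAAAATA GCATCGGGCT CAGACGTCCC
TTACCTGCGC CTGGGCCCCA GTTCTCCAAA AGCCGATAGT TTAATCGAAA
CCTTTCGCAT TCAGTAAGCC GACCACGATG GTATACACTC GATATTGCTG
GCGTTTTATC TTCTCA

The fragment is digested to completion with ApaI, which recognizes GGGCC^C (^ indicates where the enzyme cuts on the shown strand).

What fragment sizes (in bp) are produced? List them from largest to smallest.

117, 99 bp

The ApaI site (GGGCCC) starts at position 113.
ApaI cuts after base 5 of each site (before the last base), so after position 117.
Linear molecule, 1 cut → 2 fragments:
  1–117 → 117 bp
  118–216 → 99 bp
Sorted largest to smallest: 117, 99 bp.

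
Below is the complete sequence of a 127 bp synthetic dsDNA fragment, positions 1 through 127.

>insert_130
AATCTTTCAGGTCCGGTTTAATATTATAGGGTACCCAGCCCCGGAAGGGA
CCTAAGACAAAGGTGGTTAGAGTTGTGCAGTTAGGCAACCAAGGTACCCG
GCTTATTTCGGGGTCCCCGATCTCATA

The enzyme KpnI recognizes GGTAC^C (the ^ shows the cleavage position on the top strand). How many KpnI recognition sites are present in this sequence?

GGTACC occurs starting at positions 30, 93.
KpnI cuts at 2 sites.

2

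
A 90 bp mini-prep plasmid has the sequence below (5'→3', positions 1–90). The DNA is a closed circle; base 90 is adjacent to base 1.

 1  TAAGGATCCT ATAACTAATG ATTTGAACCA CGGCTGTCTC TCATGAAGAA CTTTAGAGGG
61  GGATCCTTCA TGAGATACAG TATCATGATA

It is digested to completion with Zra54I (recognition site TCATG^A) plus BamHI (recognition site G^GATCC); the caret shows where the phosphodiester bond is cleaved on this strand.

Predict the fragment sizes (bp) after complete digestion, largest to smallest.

41, 16, 15, 11, 7 bp

Zra54I sites (TCATGA) start at positions 41, 68, 83.
Zra54I cuts after base 5 of each site (before the last base), so after positions 45, 72, 87.
BamHI sites (GGATCC) start at positions 4, 61.
BamHI cuts after the first base of each site, so after positions 4, 61.
Combined cut positions: 4, 45, 61, 72, 87.
Circular molecule, 5 cuts → 5 fragments:
  5–45 → 41 bp
  46–61 → 16 bp
  62–72 → 11 bp
  73–87 → 15 bp
  88–90 then 1–4 → 3 + 4 = 7 bp
Sorted largest to smallest: 41, 16, 15, 11, 7 bp.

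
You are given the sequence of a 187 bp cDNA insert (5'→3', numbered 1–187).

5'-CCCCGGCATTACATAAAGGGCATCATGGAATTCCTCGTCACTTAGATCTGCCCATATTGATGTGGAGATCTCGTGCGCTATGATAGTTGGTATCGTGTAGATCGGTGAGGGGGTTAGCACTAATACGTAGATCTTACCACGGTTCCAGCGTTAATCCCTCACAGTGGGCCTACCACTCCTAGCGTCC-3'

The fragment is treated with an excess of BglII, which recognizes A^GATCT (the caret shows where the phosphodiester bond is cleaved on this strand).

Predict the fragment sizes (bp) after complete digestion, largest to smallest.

63, 58, 44, 22 bp

BglII sites (AGATCT) start at positions 44, 66, 129.
BglII cuts after the first base of each site, so after positions 44, 66, 129.
Linear molecule, 3 cuts → 4 fragments:
  1–44 → 44 bp
  45–66 → 22 bp
  67–129 → 63 bp
  130–187 → 58 bp
Sorted largest to smallest: 63, 58, 44, 22 bp.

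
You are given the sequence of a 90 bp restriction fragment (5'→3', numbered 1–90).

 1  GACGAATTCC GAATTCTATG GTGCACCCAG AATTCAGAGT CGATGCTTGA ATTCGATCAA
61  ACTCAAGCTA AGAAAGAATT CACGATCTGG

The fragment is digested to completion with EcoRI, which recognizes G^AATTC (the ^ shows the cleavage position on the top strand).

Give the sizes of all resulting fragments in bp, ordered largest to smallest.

27, 19, 19, 14, 7, 4 bp

EcoRI sites (GAATTC) start at positions 4, 11, 30, 49, 76.
EcoRI cuts after the first base of each site, so after positions 4, 11, 30, 49, 76.
Linear molecule, 5 cuts → 6 fragments:
  1–4 → 4 bp
  5–11 → 7 bp
  12–30 → 19 bp
  31–49 → 19 bp
  50–76 → 27 bp
  77–90 → 14 bp
Sorted largest to smallest: 27, 19, 19, 14, 7, 4 bp.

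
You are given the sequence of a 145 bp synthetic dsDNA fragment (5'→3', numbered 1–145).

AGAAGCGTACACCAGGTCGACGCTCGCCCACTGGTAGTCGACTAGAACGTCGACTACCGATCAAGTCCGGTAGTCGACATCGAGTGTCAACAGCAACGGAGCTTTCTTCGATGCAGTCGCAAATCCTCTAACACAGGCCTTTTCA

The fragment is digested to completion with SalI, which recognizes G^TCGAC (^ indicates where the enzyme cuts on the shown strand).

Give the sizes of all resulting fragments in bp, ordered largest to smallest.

SalI sites (GTCGAC) start at positions 16, 37, 49, 73.
SalI cuts after the first base of each site, so after positions 16, 37, 49, 73.
Linear molecule, 4 cuts → 5 fragments:
  1–16 → 16 bp
  17–37 → 21 bp
  38–49 → 12 bp
  50–73 → 24 bp
  74–145 → 72 bp
Sorted largest to smallest: 72, 24, 21, 16, 12 bp.

72, 24, 21, 16, 12 bp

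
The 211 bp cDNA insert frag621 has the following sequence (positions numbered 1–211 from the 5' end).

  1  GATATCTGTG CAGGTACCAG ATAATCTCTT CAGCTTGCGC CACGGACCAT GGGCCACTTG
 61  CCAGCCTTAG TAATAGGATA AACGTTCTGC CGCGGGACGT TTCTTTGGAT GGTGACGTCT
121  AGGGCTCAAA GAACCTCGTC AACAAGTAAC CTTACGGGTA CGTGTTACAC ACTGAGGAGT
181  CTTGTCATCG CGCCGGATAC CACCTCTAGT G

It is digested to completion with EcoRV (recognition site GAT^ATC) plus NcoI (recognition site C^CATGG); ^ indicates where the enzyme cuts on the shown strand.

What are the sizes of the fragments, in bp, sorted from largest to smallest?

The EcoRV site (GATATC) starts at position 1.
EcoRV cuts after base 3 of each site, so after position 3.
The NcoI site (CCATGG) starts at position 47.
NcoI cuts after the first base of each site, so after position 47.
Combined cut positions: 3, 47.
Linear molecule, 2 cuts → 3 fragments:
  1–3 → 3 bp
  4–47 → 44 bp
  48–211 → 164 bp
Sorted largest to smallest: 164, 44, 3 bp.

164, 44, 3 bp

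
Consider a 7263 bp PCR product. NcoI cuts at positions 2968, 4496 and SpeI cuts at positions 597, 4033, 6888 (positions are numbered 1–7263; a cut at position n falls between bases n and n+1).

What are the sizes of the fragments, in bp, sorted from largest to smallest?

2392, 2371, 1065, 597, 463, 375 bp

Combined cut positions (sorted): 597, 2968, 4033, 4496, 6888.
Linear molecule, 5 cuts → 6 fragments:
  597 − 0 = 597 bp
  2968 − 597 = 2371 bp
  4033 − 2968 = 1065 bp
  4496 − 4033 = 463 bp
  6888 − 4496 = 2392 bp
  7263 − 6888 = 375 bp
Sorted largest to smallest: 2392, 2371, 1065, 597, 463, 375 bp.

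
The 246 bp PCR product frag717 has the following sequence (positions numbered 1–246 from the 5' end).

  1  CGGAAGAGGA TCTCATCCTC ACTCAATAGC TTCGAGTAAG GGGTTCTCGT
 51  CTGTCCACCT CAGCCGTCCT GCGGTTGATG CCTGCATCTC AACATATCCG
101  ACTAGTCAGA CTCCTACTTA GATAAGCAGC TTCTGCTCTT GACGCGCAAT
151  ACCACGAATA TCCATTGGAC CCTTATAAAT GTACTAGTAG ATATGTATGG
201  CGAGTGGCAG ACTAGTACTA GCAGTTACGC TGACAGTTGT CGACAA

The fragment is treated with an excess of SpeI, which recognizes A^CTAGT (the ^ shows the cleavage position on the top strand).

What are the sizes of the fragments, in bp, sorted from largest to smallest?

101, 82, 35, 28 bp

SpeI sites (ACTAGT) start at positions 101, 183, 211.
SpeI cuts after the first base of each site, so after positions 101, 183, 211.
Linear molecule, 3 cuts → 4 fragments:
  1–101 → 101 bp
  102–183 → 82 bp
  184–211 → 28 bp
  212–246 → 35 bp
Sorted largest to smallest: 101, 82, 35, 28 bp.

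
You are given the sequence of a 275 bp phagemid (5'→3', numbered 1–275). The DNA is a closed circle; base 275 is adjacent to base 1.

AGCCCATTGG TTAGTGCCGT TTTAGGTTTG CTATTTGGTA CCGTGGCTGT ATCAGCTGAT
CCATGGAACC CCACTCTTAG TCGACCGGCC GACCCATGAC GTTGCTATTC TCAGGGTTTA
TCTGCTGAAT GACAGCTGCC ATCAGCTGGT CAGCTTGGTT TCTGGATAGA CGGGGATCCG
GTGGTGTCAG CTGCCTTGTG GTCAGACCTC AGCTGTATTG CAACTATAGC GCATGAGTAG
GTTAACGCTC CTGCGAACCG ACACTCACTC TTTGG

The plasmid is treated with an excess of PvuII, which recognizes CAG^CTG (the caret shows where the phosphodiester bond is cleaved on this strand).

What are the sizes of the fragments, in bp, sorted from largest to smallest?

118, 80, 45, 22, 10 bp

PvuII sites (CAGCTG) start at positions 53, 133, 143, 188, 210.
PvuII cuts after base 3 of each site, so after positions 55, 135, 145, 190, 212.
Circular molecule, 5 cuts → 5 fragments:
  56–135 → 80 bp
  136–145 → 10 bp
  146–190 → 45 bp
  191–212 → 22 bp
  213–275 then 1–55 → 63 + 55 = 118 bp
Sorted largest to smallest: 118, 80, 45, 22, 10 bp.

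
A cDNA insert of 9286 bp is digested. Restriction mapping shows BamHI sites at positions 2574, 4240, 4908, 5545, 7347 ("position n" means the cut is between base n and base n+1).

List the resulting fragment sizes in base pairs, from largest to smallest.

Linear molecule, 5 cuts → 6 fragments:
  2574 − 0 = 2574 bp
  4240 − 2574 = 1666 bp
  4908 − 4240 = 668 bp
  5545 − 4908 = 637 bp
  7347 − 5545 = 1802 bp
  9286 − 7347 = 1939 bp
Sorted largest to smallest: 2574, 1939, 1802, 1666, 668, 637 bp.

2574, 1939, 1802, 1666, 668, 637 bp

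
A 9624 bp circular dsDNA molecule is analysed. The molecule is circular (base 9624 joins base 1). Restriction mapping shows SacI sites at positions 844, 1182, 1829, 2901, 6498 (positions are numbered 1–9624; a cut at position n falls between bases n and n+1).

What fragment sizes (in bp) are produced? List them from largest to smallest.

3970, 3597, 1072, 647, 338 bp

Circular molecule, 5 cuts → 5 fragments:
  1182 − 844 = 338 bp
  1829 − 1182 = 647 bp
  2901 − 1829 = 1072 bp
  6498 − 2901 = 3597 bp
  wrap: 9624 − 6498 + 844 = 3970 bp
Sorted largest to smallest: 3970, 3597, 1072, 647, 338 bp.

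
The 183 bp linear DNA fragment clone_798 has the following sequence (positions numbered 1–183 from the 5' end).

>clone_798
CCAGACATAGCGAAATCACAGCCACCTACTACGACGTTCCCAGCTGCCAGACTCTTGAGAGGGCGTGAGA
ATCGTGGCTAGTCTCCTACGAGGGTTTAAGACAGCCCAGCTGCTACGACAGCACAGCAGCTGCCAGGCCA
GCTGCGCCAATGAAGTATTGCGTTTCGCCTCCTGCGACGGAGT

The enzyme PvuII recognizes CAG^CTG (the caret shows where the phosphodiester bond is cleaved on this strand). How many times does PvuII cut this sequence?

CAGCTG occurs starting at positions 41, 107, 127, 139.
PvuII cuts at 4 sites.

4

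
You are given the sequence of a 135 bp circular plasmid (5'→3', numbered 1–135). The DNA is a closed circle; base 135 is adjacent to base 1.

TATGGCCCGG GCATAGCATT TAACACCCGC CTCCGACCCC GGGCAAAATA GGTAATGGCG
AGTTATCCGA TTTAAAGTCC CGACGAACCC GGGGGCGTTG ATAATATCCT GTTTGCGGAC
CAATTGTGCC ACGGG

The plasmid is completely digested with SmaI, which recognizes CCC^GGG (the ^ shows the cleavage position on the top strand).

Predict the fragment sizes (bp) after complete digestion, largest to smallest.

SmaI sites (CCCGGG) start at positions 6, 38, 88.
SmaI cuts after base 3 of each site, so after positions 8, 40, 90.
Circular molecule, 3 cuts → 3 fragments:
  9–40 → 32 bp
  41–90 → 50 bp
  91–135 then 1–8 → 45 + 8 = 53 bp
Sorted largest to smallest: 53, 50, 32 bp.

53, 50, 32 bp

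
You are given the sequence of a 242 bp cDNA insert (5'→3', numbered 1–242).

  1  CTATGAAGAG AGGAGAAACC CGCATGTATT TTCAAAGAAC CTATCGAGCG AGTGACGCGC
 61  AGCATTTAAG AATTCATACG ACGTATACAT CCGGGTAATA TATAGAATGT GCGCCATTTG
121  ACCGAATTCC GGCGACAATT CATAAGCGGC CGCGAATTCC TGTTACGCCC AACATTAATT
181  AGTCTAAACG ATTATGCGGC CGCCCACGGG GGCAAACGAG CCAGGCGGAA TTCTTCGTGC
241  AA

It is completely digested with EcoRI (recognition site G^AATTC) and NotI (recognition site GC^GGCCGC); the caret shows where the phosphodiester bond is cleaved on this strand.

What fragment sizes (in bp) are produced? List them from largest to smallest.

EcoRI sites (GAATTC) start at positions 70, 124, 154, 228.
EcoRI cuts after the first base of each site, so after positions 70, 124, 154, 228.
NotI sites (GCGGCCGC) start at positions 146, 196.
NotI cuts after base 2 of each site, so after positions 147, 197.
Combined cut positions: 70, 124, 147, 154, 197, 228.
Linear molecule, 6 cuts → 7 fragments:
  1–70 → 70 bp
  71–124 → 54 bp
  125–147 → 23 bp
  148–154 → 7 bp
  155–197 → 43 bp
  198–228 → 31 bp
  229–242 → 14 bp
Sorted largest to smallest: 70, 54, 43, 31, 23, 14, 7 bp.

70, 54, 43, 31, 23, 14, 7 bp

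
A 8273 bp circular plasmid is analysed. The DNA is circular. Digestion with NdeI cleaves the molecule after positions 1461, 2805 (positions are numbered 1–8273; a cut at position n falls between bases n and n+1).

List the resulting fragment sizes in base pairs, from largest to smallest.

Circular molecule, 2 cuts → 2 fragments:
  2805 − 1461 = 1344 bp
  wrap: 8273 − 2805 + 1461 = 6929 bp
Sorted largest to smallest: 6929, 1344 bp.

6929, 1344 bp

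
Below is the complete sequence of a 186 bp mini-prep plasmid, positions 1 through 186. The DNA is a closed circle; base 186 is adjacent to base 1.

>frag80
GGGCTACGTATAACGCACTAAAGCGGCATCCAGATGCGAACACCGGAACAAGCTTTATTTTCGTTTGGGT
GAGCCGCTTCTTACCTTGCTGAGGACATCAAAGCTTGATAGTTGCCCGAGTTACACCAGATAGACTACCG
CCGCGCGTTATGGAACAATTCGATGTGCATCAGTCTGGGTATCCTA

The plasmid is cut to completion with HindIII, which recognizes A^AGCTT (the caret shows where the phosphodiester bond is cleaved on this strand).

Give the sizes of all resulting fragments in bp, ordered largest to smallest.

HindIII sites (AAGCTT) start at positions 50, 101.
HindIII cuts after the first base of each site, so after positions 50, 101.
Circular molecule, 2 cuts → 2 fragments:
  51–101 → 51 bp
  102–186 then 1–50 → 85 + 50 = 135 bp
Sorted largest to smallest: 135, 51 bp.

135, 51 bp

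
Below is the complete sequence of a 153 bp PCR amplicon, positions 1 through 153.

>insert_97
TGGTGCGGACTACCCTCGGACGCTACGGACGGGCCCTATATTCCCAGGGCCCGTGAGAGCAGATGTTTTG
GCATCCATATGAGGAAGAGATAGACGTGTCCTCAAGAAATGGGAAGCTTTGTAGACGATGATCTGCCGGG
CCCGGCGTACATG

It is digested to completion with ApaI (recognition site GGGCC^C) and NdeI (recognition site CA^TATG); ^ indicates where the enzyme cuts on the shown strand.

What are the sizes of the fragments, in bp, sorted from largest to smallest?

65, 35, 26, 16, 11 bp

ApaI sites (GGGCCC) start at positions 31, 47, 138.
ApaI cuts after base 5 of each site (before the last base), so after positions 35, 51, 142.
The NdeI site (CATATG) starts at position 76.
NdeI cuts after base 2 of each site, so after position 77.
Combined cut positions: 35, 51, 77, 142.
Linear molecule, 4 cuts → 5 fragments:
  1–35 → 35 bp
  36–51 → 16 bp
  52–77 → 26 bp
  78–142 → 65 bp
  143–153 → 11 bp
Sorted largest to smallest: 65, 35, 26, 16, 11 bp.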